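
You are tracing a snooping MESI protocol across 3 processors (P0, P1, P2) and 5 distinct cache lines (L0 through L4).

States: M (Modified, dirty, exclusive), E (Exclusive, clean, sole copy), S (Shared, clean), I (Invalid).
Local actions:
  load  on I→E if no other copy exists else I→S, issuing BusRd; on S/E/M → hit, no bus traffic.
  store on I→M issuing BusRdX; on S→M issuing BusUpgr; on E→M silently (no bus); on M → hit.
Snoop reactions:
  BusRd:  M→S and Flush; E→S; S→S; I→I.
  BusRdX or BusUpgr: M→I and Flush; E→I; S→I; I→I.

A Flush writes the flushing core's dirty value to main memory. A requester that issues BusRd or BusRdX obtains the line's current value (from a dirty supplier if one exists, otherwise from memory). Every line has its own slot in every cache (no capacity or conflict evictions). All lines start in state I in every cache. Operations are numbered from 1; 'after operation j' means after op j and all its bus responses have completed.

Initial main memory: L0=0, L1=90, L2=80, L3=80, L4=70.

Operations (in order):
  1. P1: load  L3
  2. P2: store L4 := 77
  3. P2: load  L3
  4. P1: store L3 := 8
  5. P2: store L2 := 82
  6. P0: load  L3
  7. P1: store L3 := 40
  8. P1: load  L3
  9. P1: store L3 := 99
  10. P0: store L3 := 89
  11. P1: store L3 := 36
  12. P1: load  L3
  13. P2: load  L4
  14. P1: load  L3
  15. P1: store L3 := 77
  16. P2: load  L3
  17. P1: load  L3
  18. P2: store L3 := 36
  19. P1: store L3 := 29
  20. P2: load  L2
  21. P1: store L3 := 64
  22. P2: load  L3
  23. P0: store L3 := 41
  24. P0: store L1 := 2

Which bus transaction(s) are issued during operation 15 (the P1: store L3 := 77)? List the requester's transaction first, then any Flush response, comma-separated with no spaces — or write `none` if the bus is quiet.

step 1: P1: load  L3  ⟶  IEI  (L3)  txn=BusRd  M[L3]=80
step 2: P2: store L4 := 77  ⟶  IIM  (L4)  txn=BusRdX  M[L4]=70
step 3: P2: load  L3  ⟶  ISS  (L3)  txn=BusRd  M[L3]=80
step 4: P1: store L3 := 8  ⟶  IMI  (L3)  txn=BusUpgr  M[L3]=80
step 5: P2: store L2 := 82  ⟶  IIM  (L2)  txn=BusRdX  M[L2]=80
step 6: P0: load  L3  ⟶  SSI  (L3)  txn=BusRd+Flush  M[L3]=8
step 7: P1: store L3 := 40  ⟶  IMI  (L3)  txn=BusUpgr  M[L3]=8
step 8: P1: load  L3  ⟶  IMI  (L3)  txn=∅  M[L3]=8
step 9: P1: store L3 := 99  ⟶  IMI  (L3)  txn=∅  M[L3]=8
step 10: P0: store L3 := 89  ⟶  MII  (L3)  txn=BusRdX+Flush  M[L3]=99
step 11: P1: store L3 := 36  ⟶  IMI  (L3)  txn=BusRdX+Flush  M[L3]=89
step 12: P1: load  L3  ⟶  IMI  (L3)  txn=∅  M[L3]=89
step 13: P2: load  L4  ⟶  IIM  (L4)  txn=∅  M[L4]=70
step 14: P1: load  L3  ⟶  IMI  (L3)  txn=∅  M[L3]=89
step 15: P1: store L3 := 77  ⟶  IMI  (L3)  txn=∅  M[L3]=89
step 16: P2: load  L3  ⟶  ISS  (L3)  txn=BusRd+Flush  M[L3]=77
step 17: P1: load  L3  ⟶  ISS  (L3)  txn=∅  M[L3]=77
step 18: P2: store L3 := 36  ⟶  IIM  (L3)  txn=BusUpgr  M[L3]=77
step 19: P1: store L3 := 29  ⟶  IMI  (L3)  txn=BusRdX+Flush  M[L3]=36
step 20: P2: load  L2  ⟶  IIM  (L2)  txn=∅  M[L2]=80
step 21: P1: store L3 := 64  ⟶  IMI  (L3)  txn=∅  M[L3]=36
step 22: P2: load  L3  ⟶  ISS  (L3)  txn=BusRd+Flush  M[L3]=64
step 23: P0: store L3 := 41  ⟶  MII  (L3)  txn=BusRdX  M[L3]=64
step 24: P0: store L1 := 2  ⟶  MII  (L1)  txn=BusRdX  M[L1]=90

bus = none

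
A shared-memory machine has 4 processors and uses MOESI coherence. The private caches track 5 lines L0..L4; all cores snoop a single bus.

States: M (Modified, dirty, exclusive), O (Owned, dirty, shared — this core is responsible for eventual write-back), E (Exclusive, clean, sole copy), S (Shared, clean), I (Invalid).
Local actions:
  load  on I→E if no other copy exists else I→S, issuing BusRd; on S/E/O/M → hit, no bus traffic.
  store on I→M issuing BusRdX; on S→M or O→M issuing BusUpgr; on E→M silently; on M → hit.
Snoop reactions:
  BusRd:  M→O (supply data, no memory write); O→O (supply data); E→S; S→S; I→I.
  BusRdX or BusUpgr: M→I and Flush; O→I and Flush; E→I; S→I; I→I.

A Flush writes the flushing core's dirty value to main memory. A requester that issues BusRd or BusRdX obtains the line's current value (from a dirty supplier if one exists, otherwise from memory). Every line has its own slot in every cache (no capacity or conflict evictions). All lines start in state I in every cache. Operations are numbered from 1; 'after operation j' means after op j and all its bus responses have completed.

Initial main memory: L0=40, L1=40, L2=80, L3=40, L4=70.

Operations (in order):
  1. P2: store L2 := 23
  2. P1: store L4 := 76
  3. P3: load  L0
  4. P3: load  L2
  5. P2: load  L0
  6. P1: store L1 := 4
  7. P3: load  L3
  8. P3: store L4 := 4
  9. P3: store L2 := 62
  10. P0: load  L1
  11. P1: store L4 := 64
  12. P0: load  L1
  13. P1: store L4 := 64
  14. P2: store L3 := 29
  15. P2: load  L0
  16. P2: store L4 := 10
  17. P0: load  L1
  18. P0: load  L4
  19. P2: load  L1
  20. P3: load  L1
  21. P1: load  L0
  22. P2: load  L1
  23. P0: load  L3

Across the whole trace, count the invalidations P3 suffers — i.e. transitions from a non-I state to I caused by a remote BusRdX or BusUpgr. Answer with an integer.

invalidations = 2

step 1: P2: store L2 := 23  ⟶  IIMI  (L2)  txn=BusRdX  M[L2]=80
step 2: P1: store L4 := 76  ⟶  IMII  (L4)  txn=BusRdX  M[L4]=70
step 3: P3: load  L0  ⟶  IIIE  (L0)  txn=BusRd  M[L0]=40
step 4: P3: load  L2  ⟶  IIOS  (L2)  txn=BusRd  M[L2]=80
step 5: P2: load  L0  ⟶  IISS  (L0)  txn=BusRd  M[L0]=40
step 6: P1: store L1 := 4  ⟶  IMII  (L1)  txn=BusRdX  M[L1]=40
step 7: P3: load  L3  ⟶  IIIE  (L3)  txn=BusRd  M[L3]=40
step 8: P3: store L4 := 4  ⟶  IIIM  (L4)  txn=BusRdX+Flush  M[L4]=76
step 9: P3: store L2 := 62  ⟶  IIIM  (L2)  txn=BusUpgr+Flush  M[L2]=23
step 10: P0: load  L1  ⟶  SOII  (L1)  txn=BusRd  M[L1]=40
step 11: P1: store L4 := 64  ⟶  IMII  (L4)  txn=BusRdX+Flush  M[L4]=4
step 12: P0: load  L1  ⟶  SOII  (L1)  txn=∅  M[L1]=40
step 13: P1: store L4 := 64  ⟶  IMII  (L4)  txn=∅  M[L4]=4
step 14: P2: store L3 := 29  ⟶  IIMI  (L3)  txn=BusRdX  M[L3]=40
step 15: P2: load  L0  ⟶  IISS  (L0)  txn=∅  M[L0]=40
step 16: P2: store L4 := 10  ⟶  IIMI  (L4)  txn=BusRdX+Flush  M[L4]=64
step 17: P0: load  L1  ⟶  SOII  (L1)  txn=∅  M[L1]=40
step 18: P0: load  L4  ⟶  SIOI  (L4)  txn=BusRd  M[L4]=64
step 19: P2: load  L1  ⟶  SOSI  (L1)  txn=BusRd  M[L1]=40
step 20: P3: load  L1  ⟶  SOSS  (L1)  txn=BusRd  M[L1]=40
step 21: P1: load  L0  ⟶  ISSS  (L0)  txn=BusRd  M[L0]=40
step 22: P2: load  L1  ⟶  SOSS  (L1)  txn=∅  M[L1]=40
step 23: P0: load  L3  ⟶  SIOI  (L3)  txn=BusRd  M[L3]=40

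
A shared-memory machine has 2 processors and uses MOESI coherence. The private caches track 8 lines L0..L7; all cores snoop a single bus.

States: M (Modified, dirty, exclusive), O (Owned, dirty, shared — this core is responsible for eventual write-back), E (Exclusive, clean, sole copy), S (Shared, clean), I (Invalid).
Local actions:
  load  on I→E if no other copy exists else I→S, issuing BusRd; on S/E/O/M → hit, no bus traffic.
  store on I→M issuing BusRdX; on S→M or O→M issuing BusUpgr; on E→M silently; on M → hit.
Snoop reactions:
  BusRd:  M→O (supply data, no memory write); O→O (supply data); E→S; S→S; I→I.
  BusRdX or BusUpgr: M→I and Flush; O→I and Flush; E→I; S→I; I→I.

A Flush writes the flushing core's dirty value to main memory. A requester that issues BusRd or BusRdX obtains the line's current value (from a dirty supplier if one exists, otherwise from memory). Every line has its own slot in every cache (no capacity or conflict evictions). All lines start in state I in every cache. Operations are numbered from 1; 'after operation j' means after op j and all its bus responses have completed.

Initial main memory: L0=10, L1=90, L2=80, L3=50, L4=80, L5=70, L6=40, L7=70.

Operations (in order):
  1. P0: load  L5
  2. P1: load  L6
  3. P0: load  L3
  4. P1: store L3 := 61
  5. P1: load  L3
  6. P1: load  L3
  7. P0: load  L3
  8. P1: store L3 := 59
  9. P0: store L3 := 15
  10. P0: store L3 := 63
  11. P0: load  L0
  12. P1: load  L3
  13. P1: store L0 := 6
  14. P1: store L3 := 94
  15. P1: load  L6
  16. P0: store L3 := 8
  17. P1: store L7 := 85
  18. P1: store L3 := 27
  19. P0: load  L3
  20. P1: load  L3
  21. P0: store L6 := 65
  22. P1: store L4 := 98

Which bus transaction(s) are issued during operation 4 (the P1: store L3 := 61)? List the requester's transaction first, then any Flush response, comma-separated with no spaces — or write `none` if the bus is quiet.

[1] P0: load  L5 | P0:E(70), P1:I | bus: BusRd
[2] P1: load  L6 | P0:I, P1:E(40) | bus: BusRd
[3] P0: load  L3 | P0:E(50), P1:I | bus: BusRd
[4] P1: store L3 := 61 | P0:I, P1:M(61) | bus: BusRdX
[5] P1: load  L3 | P0:I, P1:M(61) | bus: none
[6] P1: load  L3 | P0:I, P1:M(61) | bus: none
[7] P0: load  L3 | P0:S(61), P1:O(61) | bus: BusRd
[8] P1: store L3 := 59 | P0:I, P1:M(59) | bus: BusUpgr
[9] P0: store L3 := 15 | P0:M(15), P1:I | bus: BusRdX,Flush
[10] P0: store L3 := 63 | P0:M(63), P1:I | bus: none
[11] P0: load  L0 | P0:E(10), P1:I | bus: BusRd
[12] P1: load  L3 | P0:O(63), P1:S(63) | bus: BusRd
[13] P1: store L0 := 6 | P0:I, P1:M(6) | bus: BusRdX
[14] P1: store L3 := 94 | P0:I, P1:M(94) | bus: BusUpgr,Flush
[15] P1: load  L6 | P0:I, P1:E(40) | bus: none
[16] P0: store L3 := 8 | P0:M(8), P1:I | bus: BusRdX,Flush
[17] P1: store L7 := 85 | P0:I, P1:M(85) | bus: BusRdX
[18] P1: store L3 := 27 | P0:I, P1:M(27) | bus: BusRdX,Flush
[19] P0: load  L3 | P0:S(27), P1:O(27) | bus: BusRd
[20] P1: load  L3 | P0:S(27), P1:O(27) | bus: none
[21] P0: store L6 := 65 | P0:M(65), P1:I | bus: BusRdX
[22] P1: store L4 := 98 | P0:I, P1:M(98) | bus: BusRdX

bus = BusRdX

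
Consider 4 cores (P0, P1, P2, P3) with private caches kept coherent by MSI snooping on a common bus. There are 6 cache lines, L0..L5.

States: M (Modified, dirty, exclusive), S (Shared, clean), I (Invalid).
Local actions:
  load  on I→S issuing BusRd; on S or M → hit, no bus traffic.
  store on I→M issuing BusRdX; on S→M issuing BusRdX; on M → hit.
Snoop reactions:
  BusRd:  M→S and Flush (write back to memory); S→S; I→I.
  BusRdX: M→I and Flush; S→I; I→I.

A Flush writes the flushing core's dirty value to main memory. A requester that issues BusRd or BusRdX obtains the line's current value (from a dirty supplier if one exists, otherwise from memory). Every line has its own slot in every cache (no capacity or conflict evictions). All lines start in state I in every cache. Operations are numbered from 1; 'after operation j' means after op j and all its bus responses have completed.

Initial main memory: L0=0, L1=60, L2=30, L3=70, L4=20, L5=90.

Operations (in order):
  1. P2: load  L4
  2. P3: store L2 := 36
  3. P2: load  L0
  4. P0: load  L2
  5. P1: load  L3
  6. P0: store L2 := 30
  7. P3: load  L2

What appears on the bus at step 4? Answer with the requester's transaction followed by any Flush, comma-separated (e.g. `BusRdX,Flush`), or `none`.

bus = BusRd,Flush

[1] P2: load  L4 | P0:I, P1:I, P2:S(20), P3:I | bus: BusRd
[2] P3: store L2 := 36 | P0:I, P1:I, P2:I, P3:M(36) | bus: BusRdX
[3] P2: load  L0 | P0:I, P1:I, P2:S(0), P3:I | bus: BusRd
[4] P0: load  L2 | P0:S(36), P1:I, P2:I, P3:S(36) | bus: BusRd,Flush
[5] P1: load  L3 | P0:I, P1:S(70), P2:I, P3:I | bus: BusRd
[6] P0: store L2 := 30 | P0:M(30), P1:I, P2:I, P3:I | bus: BusRdX
[7] P3: load  L2 | P0:S(30), P1:I, P2:I, P3:S(30) | bus: BusRd,Flush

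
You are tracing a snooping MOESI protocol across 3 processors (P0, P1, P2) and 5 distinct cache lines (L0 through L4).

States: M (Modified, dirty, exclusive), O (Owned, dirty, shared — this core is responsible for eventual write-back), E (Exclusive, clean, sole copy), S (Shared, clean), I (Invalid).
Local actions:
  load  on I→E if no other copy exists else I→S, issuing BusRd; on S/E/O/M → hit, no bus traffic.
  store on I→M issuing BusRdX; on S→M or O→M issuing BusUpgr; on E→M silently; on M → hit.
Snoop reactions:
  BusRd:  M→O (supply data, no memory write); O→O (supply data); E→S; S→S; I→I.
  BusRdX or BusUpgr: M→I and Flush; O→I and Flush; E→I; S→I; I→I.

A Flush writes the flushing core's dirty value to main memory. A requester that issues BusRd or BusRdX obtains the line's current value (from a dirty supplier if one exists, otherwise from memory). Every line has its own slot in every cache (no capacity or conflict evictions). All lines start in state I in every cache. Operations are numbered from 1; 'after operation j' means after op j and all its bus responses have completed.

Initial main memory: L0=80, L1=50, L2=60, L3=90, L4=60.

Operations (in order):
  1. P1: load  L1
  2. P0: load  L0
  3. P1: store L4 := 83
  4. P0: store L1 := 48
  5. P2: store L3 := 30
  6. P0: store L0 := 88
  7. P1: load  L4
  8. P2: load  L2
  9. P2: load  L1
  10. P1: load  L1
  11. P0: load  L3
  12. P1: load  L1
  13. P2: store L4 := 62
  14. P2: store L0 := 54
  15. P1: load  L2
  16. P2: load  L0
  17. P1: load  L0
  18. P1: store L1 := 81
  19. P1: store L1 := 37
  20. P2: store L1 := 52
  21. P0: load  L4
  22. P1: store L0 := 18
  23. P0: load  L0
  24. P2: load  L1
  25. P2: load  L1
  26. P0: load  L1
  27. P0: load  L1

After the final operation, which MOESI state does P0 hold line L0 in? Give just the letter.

  op1 P1: load  L1 → I/E/I on L1; bus BusRd; mem=50
  op2 P0: load  L0 → E/I/I on L0; bus BusRd; mem=80
  op3 P1: store L4 := 83 → I/M/I on L4; bus BusRdX; mem=60
  op4 P0: store L1 := 48 → M/I/I on L1; bus BusRdX; mem=50
  op5 P2: store L3 := 30 → I/I/M on L3; bus BusRdX; mem=90
  op6 P0: store L0 := 88 → M/I/I on L0; bus (none); mem=80
  op7 P1: load  L4 → I/M/I on L4; bus (none); mem=60
  op8 P2: load  L2 → I/I/E on L2; bus BusRd; mem=60
  op9 P2: load  L1 → O/I/S on L1; bus BusRd; mem=50
  op10 P1: load  L1 → O/S/S on L1; bus BusRd; mem=50
  op11 P0: load  L3 → S/I/O on L3; bus BusRd; mem=90
  op12 P1: load  L1 → O/S/S on L1; bus (none); mem=50
  op13 P2: store L4 := 62 → I/I/M on L4; bus BusRdX Flush; mem=83
  op14 P2: store L0 := 54 → I/I/M on L0; bus BusRdX Flush; mem=88
  op15 P1: load  L2 → I/S/S on L2; bus BusRd; mem=60
  op16 P2: load  L0 → I/I/M on L0; bus (none); mem=88
  op17 P1: load  L0 → I/S/O on L0; bus BusRd; mem=88
  op18 P1: store L1 := 81 → I/M/I on L1; bus BusUpgr Flush; mem=48
  op19 P1: store L1 := 37 → I/M/I on L1; bus (none); mem=48
  op20 P2: store L1 := 52 → I/I/M on L1; bus BusRdX Flush; mem=37
  op21 P0: load  L4 → S/I/O on L4; bus BusRd; mem=83
  op22 P1: store L0 := 18 → I/M/I on L0; bus BusUpgr Flush; mem=54
  op23 P0: load  L0 → S/O/I on L0; bus BusRd; mem=54
  op24 P2: load  L1 → I/I/M on L1; bus (none); mem=37
  op25 P2: load  L1 → I/I/M on L1; bus (none); mem=37
  op26 P0: load  L1 → S/I/O on L1; bus BusRd; mem=37
  op27 P0: load  L1 → S/I/O on L1; bus (none); mem=37

state = S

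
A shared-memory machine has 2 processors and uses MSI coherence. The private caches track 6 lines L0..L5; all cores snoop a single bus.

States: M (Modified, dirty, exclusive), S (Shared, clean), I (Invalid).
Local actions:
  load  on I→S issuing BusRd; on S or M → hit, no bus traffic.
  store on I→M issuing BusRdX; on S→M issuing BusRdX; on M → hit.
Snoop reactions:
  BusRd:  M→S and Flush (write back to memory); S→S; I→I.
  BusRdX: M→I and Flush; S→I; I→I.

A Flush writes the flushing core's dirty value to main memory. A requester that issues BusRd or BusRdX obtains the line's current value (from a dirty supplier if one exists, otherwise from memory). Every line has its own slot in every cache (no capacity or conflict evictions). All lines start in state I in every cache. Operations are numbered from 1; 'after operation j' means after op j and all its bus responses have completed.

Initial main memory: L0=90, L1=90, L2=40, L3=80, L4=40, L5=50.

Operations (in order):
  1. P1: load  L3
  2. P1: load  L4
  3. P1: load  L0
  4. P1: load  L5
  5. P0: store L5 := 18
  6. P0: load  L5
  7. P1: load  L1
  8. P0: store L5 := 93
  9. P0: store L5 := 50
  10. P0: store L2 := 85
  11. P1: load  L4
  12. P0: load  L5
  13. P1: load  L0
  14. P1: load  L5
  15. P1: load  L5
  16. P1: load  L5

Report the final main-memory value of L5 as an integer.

1. P1: load  L3  bus=[BusRd]  L3: P0=I P1=S  mem[L3]=80
2. P1: load  L4  bus=[BusRd]  L4: P0=I P1=S  mem[L4]=40
3. P1: load  L0  bus=[BusRd]  L0: P0=I P1=S  mem[L0]=90
4. P1: load  L5  bus=[BusRd]  L5: P0=I P1=S  mem[L5]=50
5. P0: store L5 := 18  bus=[BusRdX]  L5: P0=M P1=I  mem[L5]=50
6. P0: load  L5  bus=[-]  L5: P0=M P1=I  mem[L5]=50
7. P1: load  L1  bus=[BusRd]  L1: P0=I P1=S  mem[L1]=90
8. P0: store L5 := 93  bus=[-]  L5: P0=M P1=I  mem[L5]=50
9. P0: store L5 := 50  bus=[-]  L5: P0=M P1=I  mem[L5]=50
10. P0: store L2 := 85  bus=[BusRdX]  L2: P0=M P1=I  mem[L2]=40
11. P1: load  L4  bus=[-]  L4: P0=I P1=S  mem[L4]=40
12. P0: load  L5  bus=[-]  L5: P0=M P1=I  mem[L5]=50
13. P1: load  L0  bus=[-]  L0: P0=I P1=S  mem[L0]=90
14. P1: load  L5  bus=[BusRd,Flush]  L5: P0=S P1=S  mem[L5]=50
15. P1: load  L5  bus=[-]  L5: P0=S P1=S  mem[L5]=50
16. P1: load  L5  bus=[-]  L5: P0=S P1=S  mem[L5]=50

memory[L5] = 50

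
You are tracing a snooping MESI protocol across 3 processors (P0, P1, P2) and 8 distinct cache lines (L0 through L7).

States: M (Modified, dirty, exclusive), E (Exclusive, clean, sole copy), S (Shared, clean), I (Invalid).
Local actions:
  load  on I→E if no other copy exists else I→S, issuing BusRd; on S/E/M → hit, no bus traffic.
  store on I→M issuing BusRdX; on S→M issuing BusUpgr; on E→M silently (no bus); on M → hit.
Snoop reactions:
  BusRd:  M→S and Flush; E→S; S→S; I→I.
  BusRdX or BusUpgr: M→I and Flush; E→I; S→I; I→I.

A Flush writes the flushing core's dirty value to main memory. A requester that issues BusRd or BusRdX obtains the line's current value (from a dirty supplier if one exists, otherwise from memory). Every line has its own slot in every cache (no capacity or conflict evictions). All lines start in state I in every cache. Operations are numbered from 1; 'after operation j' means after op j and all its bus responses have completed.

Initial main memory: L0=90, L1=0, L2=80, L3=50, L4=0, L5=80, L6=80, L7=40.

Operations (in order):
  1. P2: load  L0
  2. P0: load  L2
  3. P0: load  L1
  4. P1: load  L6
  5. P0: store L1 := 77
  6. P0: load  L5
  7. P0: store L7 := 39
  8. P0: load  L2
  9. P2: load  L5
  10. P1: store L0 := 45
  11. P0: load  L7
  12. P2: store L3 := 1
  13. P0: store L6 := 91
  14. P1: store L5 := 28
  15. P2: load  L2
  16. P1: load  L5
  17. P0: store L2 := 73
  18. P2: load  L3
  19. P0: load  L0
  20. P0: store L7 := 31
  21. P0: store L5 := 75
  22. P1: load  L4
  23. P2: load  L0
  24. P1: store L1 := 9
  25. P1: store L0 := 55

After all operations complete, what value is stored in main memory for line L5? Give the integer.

1. P2: load  L0  bus=[BusRd]  L0: P0=I P1=I P2=E  mem[L0]=90
2. P0: load  L2  bus=[BusRd]  L2: P0=E P1=I P2=I  mem[L2]=80
3. P0: load  L1  bus=[BusRd]  L1: P0=E P1=I P2=I  mem[L1]=0
4. P1: load  L6  bus=[BusRd]  L6: P0=I P1=E P2=I  mem[L6]=80
5. P0: store L1 := 77  bus=[-]  L1: P0=M P1=I P2=I  mem[L1]=0
6. P0: load  L5  bus=[BusRd]  L5: P0=E P1=I P2=I  mem[L5]=80
7. P0: store L7 := 39  bus=[BusRdX]  L7: P0=M P1=I P2=I  mem[L7]=40
8. P0: load  L2  bus=[-]  L2: P0=E P1=I P2=I  mem[L2]=80
9. P2: load  L5  bus=[BusRd]  L5: P0=S P1=I P2=S  mem[L5]=80
10. P1: store L0 := 45  bus=[BusRdX]  L0: P0=I P1=M P2=I  mem[L0]=90
11. P0: load  L7  bus=[-]  L7: P0=M P1=I P2=I  mem[L7]=40
12. P2: store L3 := 1  bus=[BusRdX]  L3: P0=I P1=I P2=M  mem[L3]=50
13. P0: store L6 := 91  bus=[BusRdX]  L6: P0=M P1=I P2=I  mem[L6]=80
14. P1: store L5 := 28  bus=[BusRdX]  L5: P0=I P1=M P2=I  mem[L5]=80
15. P2: load  L2  bus=[BusRd]  L2: P0=S P1=I P2=S  mem[L2]=80
16. P1: load  L5  bus=[-]  L5: P0=I P1=M P2=I  mem[L5]=80
17. P0: store L2 := 73  bus=[BusUpgr]  L2: P0=M P1=I P2=I  mem[L2]=80
18. P2: load  L3  bus=[-]  L3: P0=I P1=I P2=M  mem[L3]=50
19. P0: load  L0  bus=[BusRd,Flush]  L0: P0=S P1=S P2=I  mem[L0]=45
20. P0: store L7 := 31  bus=[-]  L7: P0=M P1=I P2=I  mem[L7]=40
21. P0: store L5 := 75  bus=[BusRdX,Flush]  L5: P0=M P1=I P2=I  mem[L5]=28
22. P1: load  L4  bus=[BusRd]  L4: P0=I P1=E P2=I  mem[L4]=0
23. P2: load  L0  bus=[BusRd]  L0: P0=S P1=S P2=S  mem[L0]=45
24. P1: store L1 := 9  bus=[BusRdX,Flush]  L1: P0=I P1=M P2=I  mem[L1]=77
25. P1: store L0 := 55  bus=[BusUpgr]  L0: P0=I P1=M P2=I  mem[L0]=45

memory[L5] = 28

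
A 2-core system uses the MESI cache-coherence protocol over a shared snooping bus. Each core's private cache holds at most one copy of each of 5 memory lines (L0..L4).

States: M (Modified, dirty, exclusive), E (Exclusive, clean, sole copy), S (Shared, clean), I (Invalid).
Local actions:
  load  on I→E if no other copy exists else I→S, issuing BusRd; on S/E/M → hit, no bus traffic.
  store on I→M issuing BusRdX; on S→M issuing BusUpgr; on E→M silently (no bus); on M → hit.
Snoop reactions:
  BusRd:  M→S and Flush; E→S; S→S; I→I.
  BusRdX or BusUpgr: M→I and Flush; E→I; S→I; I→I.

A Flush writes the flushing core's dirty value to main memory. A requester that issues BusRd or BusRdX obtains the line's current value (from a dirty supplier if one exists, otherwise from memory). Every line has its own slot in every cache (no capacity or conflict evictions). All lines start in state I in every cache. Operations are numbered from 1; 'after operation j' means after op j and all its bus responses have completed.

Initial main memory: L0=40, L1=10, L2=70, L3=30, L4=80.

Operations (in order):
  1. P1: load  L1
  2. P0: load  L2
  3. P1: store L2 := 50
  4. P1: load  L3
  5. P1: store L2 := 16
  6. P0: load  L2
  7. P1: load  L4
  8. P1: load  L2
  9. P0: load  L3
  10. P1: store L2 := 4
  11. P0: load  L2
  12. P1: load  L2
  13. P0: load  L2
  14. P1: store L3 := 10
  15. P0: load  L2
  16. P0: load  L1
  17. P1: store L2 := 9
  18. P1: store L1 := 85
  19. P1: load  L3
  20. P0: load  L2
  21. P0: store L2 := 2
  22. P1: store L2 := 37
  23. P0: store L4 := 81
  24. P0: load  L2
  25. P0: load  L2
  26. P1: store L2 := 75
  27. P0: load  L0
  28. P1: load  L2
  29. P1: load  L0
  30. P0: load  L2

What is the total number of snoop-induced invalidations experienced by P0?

1. P1: load  L1  bus=[BusRd]  L1: P0=I P1=E  mem[L1]=10
2. P0: load  L2  bus=[BusRd]  L2: P0=E P1=I  mem[L2]=70
3. P1: store L2 := 50  bus=[BusRdX]  L2: P0=I P1=M  mem[L2]=70
4. P1: load  L3  bus=[BusRd]  L3: P0=I P1=E  mem[L3]=30
5. P1: store L2 := 16  bus=[-]  L2: P0=I P1=M  mem[L2]=70
6. P0: load  L2  bus=[BusRd,Flush]  L2: P0=S P1=S  mem[L2]=16
7. P1: load  L4  bus=[BusRd]  L4: P0=I P1=E  mem[L4]=80
8. P1: load  L2  bus=[-]  L2: P0=S P1=S  mem[L2]=16
9. P0: load  L3  bus=[BusRd]  L3: P0=S P1=S  mem[L3]=30
10. P1: store L2 := 4  bus=[BusUpgr]  L2: P0=I P1=M  mem[L2]=16
11. P0: load  L2  bus=[BusRd,Flush]  L2: P0=S P1=S  mem[L2]=4
12. P1: load  L2  bus=[-]  L2: P0=S P1=S  mem[L2]=4
13. P0: load  L2  bus=[-]  L2: P0=S P1=S  mem[L2]=4
14. P1: store L3 := 10  bus=[BusUpgr]  L3: P0=I P1=M  mem[L3]=30
15. P0: load  L2  bus=[-]  L2: P0=S P1=S  mem[L2]=4
16. P0: load  L1  bus=[BusRd]  L1: P0=S P1=S  mem[L1]=10
17. P1: store L2 := 9  bus=[BusUpgr]  L2: P0=I P1=M  mem[L2]=4
18. P1: store L1 := 85  bus=[BusUpgr]  L1: P0=I P1=M  mem[L1]=10
19. P1: load  L3  bus=[-]  L3: P0=I P1=M  mem[L3]=30
20. P0: load  L2  bus=[BusRd,Flush]  L2: P0=S P1=S  mem[L2]=9
21. P0: store L2 := 2  bus=[BusUpgr]  L2: P0=M P1=I  mem[L2]=9
22. P1: store L2 := 37  bus=[BusRdX,Flush]  L2: P0=I P1=M  mem[L2]=2
23. P0: store L4 := 81  bus=[BusRdX]  L4: P0=M P1=I  mem[L4]=80
24. P0: load  L2  bus=[BusRd,Flush]  L2: P0=S P1=S  mem[L2]=37
25. P0: load  L2  bus=[-]  L2: P0=S P1=S  mem[L2]=37
26. P1: store L2 := 75  bus=[BusUpgr]  L2: P0=I P1=M  mem[L2]=37
27. P0: load  L0  bus=[BusRd]  L0: P0=E P1=I  mem[L0]=40
28. P1: load  L2  bus=[-]  L2: P0=I P1=M  mem[L2]=37
29. P1: load  L0  bus=[BusRd]  L0: P0=S P1=S  mem[L0]=40
30. P0: load  L2  bus=[BusRd,Flush]  L2: P0=S P1=S  mem[L2]=75

invalidations = 7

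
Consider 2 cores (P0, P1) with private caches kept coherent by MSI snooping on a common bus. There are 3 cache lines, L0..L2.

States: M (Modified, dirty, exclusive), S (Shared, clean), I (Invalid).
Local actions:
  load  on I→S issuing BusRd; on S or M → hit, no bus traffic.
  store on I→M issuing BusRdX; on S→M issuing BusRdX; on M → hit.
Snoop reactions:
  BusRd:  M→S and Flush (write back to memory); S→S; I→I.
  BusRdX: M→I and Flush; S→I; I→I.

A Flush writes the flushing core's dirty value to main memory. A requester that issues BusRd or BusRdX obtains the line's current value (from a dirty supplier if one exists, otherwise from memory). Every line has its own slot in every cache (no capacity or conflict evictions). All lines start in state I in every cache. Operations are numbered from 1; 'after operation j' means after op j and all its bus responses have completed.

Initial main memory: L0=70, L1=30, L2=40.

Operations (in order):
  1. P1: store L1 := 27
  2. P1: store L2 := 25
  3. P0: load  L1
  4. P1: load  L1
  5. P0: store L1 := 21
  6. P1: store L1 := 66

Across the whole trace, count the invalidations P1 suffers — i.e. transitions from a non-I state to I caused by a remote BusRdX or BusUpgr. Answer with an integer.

[1] P1: store L1 := 27 | P0:I, P1:M(27) | bus: BusRdX
[2] P1: store L2 := 25 | P0:I, P1:M(25) | bus: BusRdX
[3] P0: load  L1 | P0:S(27), P1:S(27) | bus: BusRd,Flush
[4] P1: load  L1 | P0:S(27), P1:S(27) | bus: none
[5] P0: store L1 := 21 | P0:M(21), P1:I | bus: BusRdX
[6] P1: store L1 := 66 | P0:I, P1:M(66) | bus: BusRdX,Flush

invalidations = 1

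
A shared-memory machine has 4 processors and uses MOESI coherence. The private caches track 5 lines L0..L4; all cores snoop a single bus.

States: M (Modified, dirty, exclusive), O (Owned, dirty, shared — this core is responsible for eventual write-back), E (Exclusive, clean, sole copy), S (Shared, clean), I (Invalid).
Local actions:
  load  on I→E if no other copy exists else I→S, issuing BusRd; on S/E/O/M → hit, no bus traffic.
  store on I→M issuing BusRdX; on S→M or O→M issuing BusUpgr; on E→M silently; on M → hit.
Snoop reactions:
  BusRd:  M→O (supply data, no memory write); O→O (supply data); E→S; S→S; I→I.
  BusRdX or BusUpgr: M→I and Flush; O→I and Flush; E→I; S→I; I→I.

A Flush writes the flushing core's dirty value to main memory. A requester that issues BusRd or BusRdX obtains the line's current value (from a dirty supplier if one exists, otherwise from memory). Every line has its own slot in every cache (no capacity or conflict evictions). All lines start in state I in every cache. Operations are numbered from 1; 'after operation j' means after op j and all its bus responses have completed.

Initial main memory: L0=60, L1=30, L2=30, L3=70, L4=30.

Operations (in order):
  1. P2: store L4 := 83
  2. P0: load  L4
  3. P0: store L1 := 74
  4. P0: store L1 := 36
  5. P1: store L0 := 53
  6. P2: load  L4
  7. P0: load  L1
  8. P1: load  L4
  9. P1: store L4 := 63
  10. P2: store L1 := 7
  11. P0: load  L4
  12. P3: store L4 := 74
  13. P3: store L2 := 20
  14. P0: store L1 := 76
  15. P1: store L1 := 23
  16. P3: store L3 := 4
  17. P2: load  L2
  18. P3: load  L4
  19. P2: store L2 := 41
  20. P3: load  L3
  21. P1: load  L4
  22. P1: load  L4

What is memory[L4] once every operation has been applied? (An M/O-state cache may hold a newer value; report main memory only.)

memory[L4] = 63

step 1: P2: store L4 := 83  ⟶  IIMI  (L4)  txn=BusRdX  M[L4]=30
step 2: P0: load  L4  ⟶  SIOI  (L4)  txn=BusRd  M[L4]=30
step 3: P0: store L1 := 74  ⟶  MIII  (L1)  txn=BusRdX  M[L1]=30
step 4: P0: store L1 := 36  ⟶  MIII  (L1)  txn=∅  M[L1]=30
step 5: P1: store L0 := 53  ⟶  IMII  (L0)  txn=BusRdX  M[L0]=60
step 6: P2: load  L4  ⟶  SIOI  (L4)  txn=∅  M[L4]=30
step 7: P0: load  L1  ⟶  MIII  (L1)  txn=∅  M[L1]=30
step 8: P1: load  L4  ⟶  SSOI  (L4)  txn=BusRd  M[L4]=30
step 9: P1: store L4 := 63  ⟶  IMII  (L4)  txn=BusUpgr+Flush  M[L4]=83
step 10: P2: store L1 := 7  ⟶  IIMI  (L1)  txn=BusRdX+Flush  M[L1]=36
step 11: P0: load  L4  ⟶  SOII  (L4)  txn=BusRd  M[L4]=83
step 12: P3: store L4 := 74  ⟶  IIIM  (L4)  txn=BusRdX+Flush  M[L4]=63
step 13: P3: store L2 := 20  ⟶  IIIM  (L2)  txn=BusRdX  M[L2]=30
step 14: P0: store L1 := 76  ⟶  MIII  (L1)  txn=BusRdX+Flush  M[L1]=7
step 15: P1: store L1 := 23  ⟶  IMII  (L1)  txn=BusRdX+Flush  M[L1]=76
step 16: P3: store L3 := 4  ⟶  IIIM  (L3)  txn=BusRdX  M[L3]=70
step 17: P2: load  L2  ⟶  IISO  (L2)  txn=BusRd  M[L2]=30
step 18: P3: load  L4  ⟶  IIIM  (L4)  txn=∅  M[L4]=63
step 19: P2: store L2 := 41  ⟶  IIMI  (L2)  txn=BusUpgr+Flush  M[L2]=20
step 20: P3: load  L3  ⟶  IIIM  (L3)  txn=∅  M[L3]=70
step 21: P1: load  L4  ⟶  ISIO  (L4)  txn=BusRd  M[L4]=63
step 22: P1: load  L4  ⟶  ISIO  (L4)  txn=∅  M[L4]=63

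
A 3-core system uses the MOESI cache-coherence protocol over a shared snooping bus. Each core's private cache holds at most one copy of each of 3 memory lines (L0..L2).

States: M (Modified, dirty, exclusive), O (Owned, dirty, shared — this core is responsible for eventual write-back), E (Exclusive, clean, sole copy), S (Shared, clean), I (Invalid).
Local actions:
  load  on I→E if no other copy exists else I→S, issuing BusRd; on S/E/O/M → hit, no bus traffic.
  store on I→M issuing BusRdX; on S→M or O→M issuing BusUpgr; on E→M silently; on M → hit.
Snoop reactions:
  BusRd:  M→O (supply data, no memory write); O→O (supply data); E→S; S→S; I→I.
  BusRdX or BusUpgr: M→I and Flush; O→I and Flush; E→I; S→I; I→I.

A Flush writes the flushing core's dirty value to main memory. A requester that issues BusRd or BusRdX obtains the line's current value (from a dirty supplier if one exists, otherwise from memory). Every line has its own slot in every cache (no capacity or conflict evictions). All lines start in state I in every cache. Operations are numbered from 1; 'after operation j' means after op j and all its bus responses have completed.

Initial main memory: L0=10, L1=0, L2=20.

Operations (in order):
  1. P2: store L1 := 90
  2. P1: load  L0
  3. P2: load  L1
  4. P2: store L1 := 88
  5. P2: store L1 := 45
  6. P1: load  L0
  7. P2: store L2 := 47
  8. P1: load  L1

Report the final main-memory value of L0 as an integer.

memory[L0] = 10

step 1: P2: store L1 := 90  ⟶  IIM  (L1)  txn=BusRdX  M[L1]=0
step 2: P1: load  L0  ⟶  IEI  (L0)  txn=BusRd  M[L0]=10
step 3: P2: load  L1  ⟶  IIM  (L1)  txn=∅  M[L1]=0
step 4: P2: store L1 := 88  ⟶  IIM  (L1)  txn=∅  M[L1]=0
step 5: P2: store L1 := 45  ⟶  IIM  (L1)  txn=∅  M[L1]=0
step 6: P1: load  L0  ⟶  IEI  (L0)  txn=∅  M[L0]=10
step 7: P2: store L2 := 47  ⟶  IIM  (L2)  txn=BusRdX  M[L2]=20
step 8: P1: load  L1  ⟶  ISO  (L1)  txn=BusRd  M[L1]=0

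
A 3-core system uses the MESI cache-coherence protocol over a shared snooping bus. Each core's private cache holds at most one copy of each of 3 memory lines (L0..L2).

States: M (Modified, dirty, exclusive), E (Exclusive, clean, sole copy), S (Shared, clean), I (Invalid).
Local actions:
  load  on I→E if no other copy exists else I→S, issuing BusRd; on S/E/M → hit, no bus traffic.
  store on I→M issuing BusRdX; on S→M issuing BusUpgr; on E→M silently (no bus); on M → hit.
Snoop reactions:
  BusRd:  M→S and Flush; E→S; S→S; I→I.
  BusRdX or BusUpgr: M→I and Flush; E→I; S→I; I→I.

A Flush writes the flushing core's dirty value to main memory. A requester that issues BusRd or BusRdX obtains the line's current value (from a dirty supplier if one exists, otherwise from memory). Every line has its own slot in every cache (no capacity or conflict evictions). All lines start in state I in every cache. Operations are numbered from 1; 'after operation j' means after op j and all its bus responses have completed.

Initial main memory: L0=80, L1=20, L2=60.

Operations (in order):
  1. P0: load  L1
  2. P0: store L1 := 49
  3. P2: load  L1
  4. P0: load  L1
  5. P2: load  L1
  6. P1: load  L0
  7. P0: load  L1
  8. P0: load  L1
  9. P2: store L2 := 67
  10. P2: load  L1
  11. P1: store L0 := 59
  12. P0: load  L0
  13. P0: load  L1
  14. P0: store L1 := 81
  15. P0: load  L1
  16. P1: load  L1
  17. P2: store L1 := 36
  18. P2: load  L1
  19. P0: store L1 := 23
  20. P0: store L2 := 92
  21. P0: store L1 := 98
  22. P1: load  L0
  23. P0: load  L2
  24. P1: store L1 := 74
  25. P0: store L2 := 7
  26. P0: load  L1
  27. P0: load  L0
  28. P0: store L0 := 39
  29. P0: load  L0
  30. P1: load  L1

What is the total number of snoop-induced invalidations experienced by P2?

[1] P0: load  L1 | P0:E(20), P1:I, P2:I | bus: BusRd
[2] P0: store L1 := 49 | P0:M(49), P1:I, P2:I | bus: none
[3] P2: load  L1 | P0:S(49), P1:I, P2:S(49) | bus: BusRd,Flush
[4] P0: load  L1 | P0:S(49), P1:I, P2:S(49) | bus: none
[5] P2: load  L1 | P0:S(49), P1:I, P2:S(49) | bus: none
[6] P1: load  L0 | P0:I, P1:E(80), P2:I | bus: BusRd
[7] P0: load  L1 | P0:S(49), P1:I, P2:S(49) | bus: none
[8] P0: load  L1 | P0:S(49), P1:I, P2:S(49) | bus: none
[9] P2: store L2 := 67 | P0:I, P1:I, P2:M(67) | bus: BusRdX
[10] P2: load  L1 | P0:S(49), P1:I, P2:S(49) | bus: none
[11] P1: store L0 := 59 | P0:I, P1:M(59), P2:I | bus: none
[12] P0: load  L0 | P0:S(59), P1:S(59), P2:I | bus: BusRd,Flush
[13] P0: load  L1 | P0:S(49), P1:I, P2:S(49) | bus: none
[14] P0: store L1 := 81 | P0:M(81), P1:I, P2:I | bus: BusUpgr
[15] P0: load  L1 | P0:M(81), P1:I, P2:I | bus: none
[16] P1: load  L1 | P0:S(81), P1:S(81), P2:I | bus: BusRd,Flush
[17] P2: store L1 := 36 | P0:I, P1:I, P2:M(36) | bus: BusRdX
[18] P2: load  L1 | P0:I, P1:I, P2:M(36) | bus: none
[19] P0: store L1 := 23 | P0:M(23), P1:I, P2:I | bus: BusRdX,Flush
[20] P0: store L2 := 92 | P0:M(92), P1:I, P2:I | bus: BusRdX,Flush
[21] P0: store L1 := 98 | P0:M(98), P1:I, P2:I | bus: none
[22] P1: load  L0 | P0:S(59), P1:S(59), P2:I | bus: none
[23] P0: load  L2 | P0:M(92), P1:I, P2:I | bus: none
[24] P1: store L1 := 74 | P0:I, P1:M(74), P2:I | bus: BusRdX,Flush
[25] P0: store L2 := 7 | P0:M(7), P1:I, P2:I | bus: none
[26] P0: load  L1 | P0:S(74), P1:S(74), P2:I | bus: BusRd,Flush
[27] P0: load  L0 | P0:S(59), P1:S(59), P2:I | bus: none
[28] P0: store L0 := 39 | P0:M(39), P1:I, P2:I | bus: BusUpgr
[29] P0: load  L0 | P0:M(39), P1:I, P2:I | bus: none
[30] P1: load  L1 | P0:S(74), P1:S(74), P2:I | bus: none

invalidations = 3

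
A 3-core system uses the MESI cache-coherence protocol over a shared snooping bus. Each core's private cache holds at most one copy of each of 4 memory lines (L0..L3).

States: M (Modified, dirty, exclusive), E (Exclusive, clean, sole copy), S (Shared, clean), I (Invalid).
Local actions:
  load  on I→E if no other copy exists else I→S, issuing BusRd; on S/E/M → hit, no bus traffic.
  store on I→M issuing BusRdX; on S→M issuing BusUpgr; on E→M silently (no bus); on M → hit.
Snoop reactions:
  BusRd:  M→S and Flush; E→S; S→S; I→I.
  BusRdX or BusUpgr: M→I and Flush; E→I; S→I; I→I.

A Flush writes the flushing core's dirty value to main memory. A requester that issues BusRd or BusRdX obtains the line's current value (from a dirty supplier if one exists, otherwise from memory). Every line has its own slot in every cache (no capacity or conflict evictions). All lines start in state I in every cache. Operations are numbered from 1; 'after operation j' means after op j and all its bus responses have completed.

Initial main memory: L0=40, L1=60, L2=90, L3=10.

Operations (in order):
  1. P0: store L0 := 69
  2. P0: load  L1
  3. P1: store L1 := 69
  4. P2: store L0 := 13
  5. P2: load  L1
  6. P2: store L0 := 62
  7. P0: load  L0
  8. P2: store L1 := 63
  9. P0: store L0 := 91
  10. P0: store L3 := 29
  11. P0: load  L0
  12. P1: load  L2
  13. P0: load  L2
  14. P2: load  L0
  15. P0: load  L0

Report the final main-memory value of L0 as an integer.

1. P0: store L0 := 69  bus=[BusRdX]  L0: P0=M P1=I P2=I  mem[L0]=40
2. P0: load  L1  bus=[BusRd]  L1: P0=E P1=I P2=I  mem[L1]=60
3. P1: store L1 := 69  bus=[BusRdX]  L1: P0=I P1=M P2=I  mem[L1]=60
4. P2: store L0 := 13  bus=[BusRdX,Flush]  L0: P0=I P1=I P2=M  mem[L0]=69
5. P2: load  L1  bus=[BusRd,Flush]  L1: P0=I P1=S P2=S  mem[L1]=69
6. P2: store L0 := 62  bus=[-]  L0: P0=I P1=I P2=M  mem[L0]=69
7. P0: load  L0  bus=[BusRd,Flush]  L0: P0=S P1=I P2=S  mem[L0]=62
8. P2: store L1 := 63  bus=[BusUpgr]  L1: P0=I P1=I P2=M  mem[L1]=69
9. P0: store L0 := 91  bus=[BusUpgr]  L0: P0=M P1=I P2=I  mem[L0]=62
10. P0: store L3 := 29  bus=[BusRdX]  L3: P0=M P1=I P2=I  mem[L3]=10
11. P0: load  L0  bus=[-]  L0: P0=M P1=I P2=I  mem[L0]=62
12. P1: load  L2  bus=[BusRd]  L2: P0=I P1=E P2=I  mem[L2]=90
13. P0: load  L2  bus=[BusRd]  L2: P0=S P1=S P2=I  mem[L2]=90
14. P2: load  L0  bus=[BusRd,Flush]  L0: P0=S P1=I P2=S  mem[L0]=91
15. P0: load  L0  bus=[-]  L0: P0=S P1=I P2=S  mem[L0]=91

memory[L0] = 91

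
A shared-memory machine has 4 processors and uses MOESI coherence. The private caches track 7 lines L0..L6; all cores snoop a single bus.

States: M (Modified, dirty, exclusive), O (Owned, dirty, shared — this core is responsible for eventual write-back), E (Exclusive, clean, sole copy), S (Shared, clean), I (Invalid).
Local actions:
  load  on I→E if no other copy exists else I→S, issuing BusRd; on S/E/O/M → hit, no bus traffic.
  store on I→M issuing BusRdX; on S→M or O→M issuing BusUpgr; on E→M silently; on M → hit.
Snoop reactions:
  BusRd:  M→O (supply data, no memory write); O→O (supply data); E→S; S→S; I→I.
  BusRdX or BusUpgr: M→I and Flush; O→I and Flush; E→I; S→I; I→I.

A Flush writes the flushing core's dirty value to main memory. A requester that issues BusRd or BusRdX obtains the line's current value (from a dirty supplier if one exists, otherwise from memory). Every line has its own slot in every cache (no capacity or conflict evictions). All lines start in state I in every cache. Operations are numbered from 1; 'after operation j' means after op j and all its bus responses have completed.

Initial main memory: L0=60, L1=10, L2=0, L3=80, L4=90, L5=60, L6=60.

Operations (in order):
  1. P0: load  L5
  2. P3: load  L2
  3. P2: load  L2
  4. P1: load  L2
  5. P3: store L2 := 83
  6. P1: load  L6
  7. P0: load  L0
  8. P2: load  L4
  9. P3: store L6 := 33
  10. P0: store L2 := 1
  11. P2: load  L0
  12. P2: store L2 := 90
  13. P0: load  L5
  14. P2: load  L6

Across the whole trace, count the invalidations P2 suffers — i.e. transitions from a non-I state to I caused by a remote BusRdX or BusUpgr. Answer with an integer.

[1] P0: load  L5 | P0:E(60), P1:I, P2:I, P3:I | bus: BusRd
[2] P3: load  L2 | P0:I, P1:I, P2:I, P3:E(0) | bus: BusRd
[3] P2: load  L2 | P0:I, P1:I, P2:S(0), P3:S(0) | bus: BusRd
[4] P1: load  L2 | P0:I, P1:S(0), P2:S(0), P3:S(0) | bus: BusRd
[5] P3: store L2 := 83 | P0:I, P1:I, P2:I, P3:M(83) | bus: BusUpgr
[6] P1: load  L6 | P0:I, P1:E(60), P2:I, P3:I | bus: BusRd
[7] P0: load  L0 | P0:E(60), P1:I, P2:I, P3:I | bus: BusRd
[8] P2: load  L4 | P0:I, P1:I, P2:E(90), P3:I | bus: BusRd
[9] P3: store L6 := 33 | P0:I, P1:I, P2:I, P3:M(33) | bus: BusRdX
[10] P0: store L2 := 1 | P0:M(1), P1:I, P2:I, P3:I | bus: BusRdX,Flush
[11] P2: load  L0 | P0:S(60), P1:I, P2:S(60), P3:I | bus: BusRd
[12] P2: store L2 := 90 | P0:I, P1:I, P2:M(90), P3:I | bus: BusRdX,Flush
[13] P0: load  L5 | P0:E(60), P1:I, P2:I, P3:I | bus: none
[14] P2: load  L6 | P0:I, P1:I, P2:S(33), P3:O(33) | bus: BusRd

invalidations = 1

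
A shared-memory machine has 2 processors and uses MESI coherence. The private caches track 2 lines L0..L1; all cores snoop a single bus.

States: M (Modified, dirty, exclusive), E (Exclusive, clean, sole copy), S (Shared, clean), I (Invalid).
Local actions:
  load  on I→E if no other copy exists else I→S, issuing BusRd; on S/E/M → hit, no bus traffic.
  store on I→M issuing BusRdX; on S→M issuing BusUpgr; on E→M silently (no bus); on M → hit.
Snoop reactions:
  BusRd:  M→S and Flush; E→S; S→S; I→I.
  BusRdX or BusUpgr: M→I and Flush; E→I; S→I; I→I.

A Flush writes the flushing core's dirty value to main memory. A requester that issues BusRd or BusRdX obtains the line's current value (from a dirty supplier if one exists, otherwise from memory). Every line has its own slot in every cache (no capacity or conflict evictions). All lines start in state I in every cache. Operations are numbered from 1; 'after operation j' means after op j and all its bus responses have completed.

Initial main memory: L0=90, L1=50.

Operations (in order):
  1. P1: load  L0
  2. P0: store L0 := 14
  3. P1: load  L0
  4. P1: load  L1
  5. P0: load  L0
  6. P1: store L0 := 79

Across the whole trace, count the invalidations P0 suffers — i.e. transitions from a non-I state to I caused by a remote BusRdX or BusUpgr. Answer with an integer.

invalidations = 1

  op1 P1: load  L0 → I/E on L0; bus BusRd; mem=90
  op2 P0: store L0 := 14 → M/I on L0; bus BusRdX; mem=90
  op3 P1: load  L0 → S/S on L0; bus BusRd Flush; mem=14
  op4 P1: load  L1 → I/E on L1; bus BusRd; mem=50
  op5 P0: load  L0 → S/S on L0; bus (none); mem=14
  op6 P1: store L0 := 79 → I/M on L0; bus BusUpgr; mem=14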